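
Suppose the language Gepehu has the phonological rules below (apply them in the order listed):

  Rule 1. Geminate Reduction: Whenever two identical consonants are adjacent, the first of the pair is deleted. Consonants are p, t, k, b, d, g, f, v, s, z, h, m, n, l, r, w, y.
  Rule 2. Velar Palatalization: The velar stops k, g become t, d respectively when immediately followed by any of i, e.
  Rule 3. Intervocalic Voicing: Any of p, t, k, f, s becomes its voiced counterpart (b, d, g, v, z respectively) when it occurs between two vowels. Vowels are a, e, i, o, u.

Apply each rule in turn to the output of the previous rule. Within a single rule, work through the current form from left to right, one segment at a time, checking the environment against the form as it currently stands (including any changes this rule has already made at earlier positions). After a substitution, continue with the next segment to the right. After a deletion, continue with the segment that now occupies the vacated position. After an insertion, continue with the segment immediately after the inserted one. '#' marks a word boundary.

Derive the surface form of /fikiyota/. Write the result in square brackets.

Rule 1 Geminate Reduction: no change — [fikiyota]
Rule 2 Velar Palatalization: [fikiyota] → [fitiyota]
Rule 3 Intervocalic Voicing: [fitiyota] → [fidiyoda]

[fidiyoda]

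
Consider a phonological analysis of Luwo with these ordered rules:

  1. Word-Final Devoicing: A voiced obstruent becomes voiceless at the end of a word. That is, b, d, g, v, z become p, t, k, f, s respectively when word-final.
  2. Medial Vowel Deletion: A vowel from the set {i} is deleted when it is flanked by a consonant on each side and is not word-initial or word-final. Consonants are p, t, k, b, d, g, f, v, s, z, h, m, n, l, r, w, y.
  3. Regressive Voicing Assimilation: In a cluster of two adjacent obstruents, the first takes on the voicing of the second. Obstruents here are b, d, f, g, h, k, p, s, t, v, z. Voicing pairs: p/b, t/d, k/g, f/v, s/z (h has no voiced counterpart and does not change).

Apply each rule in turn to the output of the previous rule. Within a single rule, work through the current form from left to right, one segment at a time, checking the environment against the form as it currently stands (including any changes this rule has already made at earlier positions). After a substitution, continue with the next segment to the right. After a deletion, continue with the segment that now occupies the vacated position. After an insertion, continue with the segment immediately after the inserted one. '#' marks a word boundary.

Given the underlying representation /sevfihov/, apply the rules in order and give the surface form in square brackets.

1 Word-Final Devoicing: [sevfihov] → [sevfihof]
2 Medial Vowel Deletion: [sevfihof] → [sevfhof]
3 Regressive Voicing Assimilation: [sevfhof] → [seffhof]

[seffhof]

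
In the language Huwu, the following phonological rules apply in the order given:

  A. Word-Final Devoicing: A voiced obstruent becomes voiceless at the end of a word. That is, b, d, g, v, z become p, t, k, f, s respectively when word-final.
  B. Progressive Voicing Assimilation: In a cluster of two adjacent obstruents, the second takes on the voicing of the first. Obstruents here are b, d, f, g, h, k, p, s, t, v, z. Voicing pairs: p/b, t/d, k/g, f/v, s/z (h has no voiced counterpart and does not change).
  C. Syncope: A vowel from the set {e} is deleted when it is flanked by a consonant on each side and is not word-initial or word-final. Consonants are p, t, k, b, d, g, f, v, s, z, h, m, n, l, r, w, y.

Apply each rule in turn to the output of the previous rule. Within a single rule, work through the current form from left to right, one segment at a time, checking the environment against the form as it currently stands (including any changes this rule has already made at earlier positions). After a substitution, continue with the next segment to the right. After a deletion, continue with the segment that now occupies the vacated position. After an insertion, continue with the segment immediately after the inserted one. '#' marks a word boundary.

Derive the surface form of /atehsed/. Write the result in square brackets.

[athst]

A Word-Final Devoicing: [atehsed] → [atehset]
B Progressive Voicing Assimilation: no change — [atehset]
C Syncope: [atehset] → [athst]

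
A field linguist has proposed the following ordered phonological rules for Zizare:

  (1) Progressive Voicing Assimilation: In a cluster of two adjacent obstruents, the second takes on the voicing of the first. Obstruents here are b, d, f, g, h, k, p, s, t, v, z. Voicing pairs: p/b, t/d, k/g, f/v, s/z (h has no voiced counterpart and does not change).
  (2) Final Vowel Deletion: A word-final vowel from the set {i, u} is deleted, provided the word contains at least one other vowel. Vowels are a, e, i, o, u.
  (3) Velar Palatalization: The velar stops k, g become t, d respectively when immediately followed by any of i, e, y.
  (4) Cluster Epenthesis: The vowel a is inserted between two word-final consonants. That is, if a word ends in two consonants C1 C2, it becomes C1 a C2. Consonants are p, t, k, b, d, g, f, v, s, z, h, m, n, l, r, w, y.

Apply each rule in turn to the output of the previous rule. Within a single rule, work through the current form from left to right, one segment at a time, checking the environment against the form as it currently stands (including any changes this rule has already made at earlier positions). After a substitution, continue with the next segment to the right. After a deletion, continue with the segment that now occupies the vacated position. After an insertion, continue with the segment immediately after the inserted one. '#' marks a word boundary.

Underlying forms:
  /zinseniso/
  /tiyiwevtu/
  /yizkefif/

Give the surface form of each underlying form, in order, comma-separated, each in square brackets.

[zinseniso], [tiyiwevad], [yizdefif]

/zinseniso/:
  (1) Progressive Voicing Assimilation: no change — [zinseniso]
  (2) Final Vowel Deletion: no change — [zinseniso]
  (3) Velar Palatalization: no change — [zinseniso]
  (4) Cluster Epenthesis: no change — [zinseniso]
/tiyiwevtu/:
  (1) Progressive Voicing Assimilation: [tiyiwevtu] → [tiyiwevdu]
  (2) Final Vowel Deletion: [tiyiwevdu] → [tiyiwevd]
  (3) Velar Palatalization: no change — [tiyiwevd]
  (4) Cluster Epenthesis: [tiyiwevd] → [tiyiwevad]
/yizkefif/:
  (1) Progressive Voicing Assimilation: [yizkefif] → [yizgefif]
  (2) Final Vowel Deletion: no change — [yizgefif]
  (3) Velar Palatalization: [yizgefif] → [yizdefif]
  (4) Cluster Epenthesis: no change — [yizdefif]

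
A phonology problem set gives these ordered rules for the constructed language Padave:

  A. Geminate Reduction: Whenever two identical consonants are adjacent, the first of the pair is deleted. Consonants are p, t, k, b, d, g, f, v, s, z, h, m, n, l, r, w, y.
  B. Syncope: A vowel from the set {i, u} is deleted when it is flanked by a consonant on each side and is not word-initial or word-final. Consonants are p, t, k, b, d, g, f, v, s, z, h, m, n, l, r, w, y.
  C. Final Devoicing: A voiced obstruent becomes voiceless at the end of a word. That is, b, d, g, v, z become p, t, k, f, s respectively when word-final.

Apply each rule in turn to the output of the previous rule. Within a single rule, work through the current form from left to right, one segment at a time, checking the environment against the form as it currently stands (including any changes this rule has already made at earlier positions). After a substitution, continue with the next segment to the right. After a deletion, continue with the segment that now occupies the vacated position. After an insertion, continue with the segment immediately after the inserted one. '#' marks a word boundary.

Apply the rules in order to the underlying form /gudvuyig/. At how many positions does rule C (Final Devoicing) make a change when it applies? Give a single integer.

1

A Geminate Reduction: no change — [gudvuyig]
B Syncope: [gudvuyig] → [gdvyg]
C Final Devoicing: [gdvyg] → [gdvyk]
Rule C changed 1 position(s).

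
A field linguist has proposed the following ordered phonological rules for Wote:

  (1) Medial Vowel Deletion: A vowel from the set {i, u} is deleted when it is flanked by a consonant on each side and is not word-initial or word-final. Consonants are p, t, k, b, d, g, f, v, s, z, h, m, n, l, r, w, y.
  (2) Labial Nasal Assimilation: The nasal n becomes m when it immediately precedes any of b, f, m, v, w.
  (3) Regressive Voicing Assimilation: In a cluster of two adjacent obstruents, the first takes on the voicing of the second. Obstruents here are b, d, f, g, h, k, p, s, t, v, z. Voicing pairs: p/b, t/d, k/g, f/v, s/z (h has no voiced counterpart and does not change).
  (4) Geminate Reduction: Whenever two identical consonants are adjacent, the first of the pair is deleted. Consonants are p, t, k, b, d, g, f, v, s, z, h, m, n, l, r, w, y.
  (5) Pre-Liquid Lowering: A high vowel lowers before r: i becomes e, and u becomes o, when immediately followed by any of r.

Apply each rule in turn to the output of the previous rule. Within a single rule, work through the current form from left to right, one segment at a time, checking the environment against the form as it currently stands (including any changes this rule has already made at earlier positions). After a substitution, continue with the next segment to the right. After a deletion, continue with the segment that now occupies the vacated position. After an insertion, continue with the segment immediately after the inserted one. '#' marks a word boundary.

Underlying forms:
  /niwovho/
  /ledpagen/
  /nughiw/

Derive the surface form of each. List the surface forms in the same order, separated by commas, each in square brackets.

[mwofho], [letpagen], [nkhw]

/niwovho/:
  (1) Medial Vowel Deletion: [niwovho] → [nwovho]
  (2) Labial Nasal Assimilation: [nwovho] → [mwovho]
  (3) Regressive Voicing Assimilation: [mwovho] → [mwofho]
  (4) Geminate Reduction: no change — [mwofho]
  (5) Pre-Liquid Lowering: no change — [mwofho]
/ledpagen/:
  (1) Medial Vowel Deletion: no change — [ledpagen]
  (2) Labial Nasal Assimilation: no change — [ledpagen]
  (3) Regressive Voicing Assimilation: [ledpagen] → [letpagen]
  (4) Geminate Reduction: no change — [letpagen]
  (5) Pre-Liquid Lowering: no change — [letpagen]
/nughiw/:
  (1) Medial Vowel Deletion: [nughiw] → [nghw]
  (2) Labial Nasal Assimilation: no change — [nghw]
  (3) Regressive Voicing Assimilation: [nghw] → [nkhw]
  (4) Geminate Reduction: no change — [nkhw]
  (5) Pre-Liquid Lowering: no change — [nkhw]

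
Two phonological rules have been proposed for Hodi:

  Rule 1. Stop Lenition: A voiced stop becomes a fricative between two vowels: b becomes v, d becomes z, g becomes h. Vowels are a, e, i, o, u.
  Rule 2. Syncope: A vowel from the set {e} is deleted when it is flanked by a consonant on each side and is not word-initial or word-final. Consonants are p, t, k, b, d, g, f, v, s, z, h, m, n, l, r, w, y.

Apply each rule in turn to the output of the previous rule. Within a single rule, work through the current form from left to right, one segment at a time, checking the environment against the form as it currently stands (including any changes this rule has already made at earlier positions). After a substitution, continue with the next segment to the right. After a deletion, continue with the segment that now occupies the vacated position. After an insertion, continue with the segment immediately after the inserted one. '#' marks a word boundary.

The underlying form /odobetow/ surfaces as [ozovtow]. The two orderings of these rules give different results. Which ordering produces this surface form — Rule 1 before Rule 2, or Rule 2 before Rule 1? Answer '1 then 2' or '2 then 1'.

1 then 2

Order 1 then 2:
  1 Stop Lenition: [odobetow] → [ozovetow]
  2 Syncope: [ozovetow] → [ozovtow]
  result: [ozovtow]
Order 2 then 1:
  2 Syncope: [odobetow] → [odobtow]
  1 Stop Lenition: [odobtow] → [ozobtow]
  result: [ozobtow]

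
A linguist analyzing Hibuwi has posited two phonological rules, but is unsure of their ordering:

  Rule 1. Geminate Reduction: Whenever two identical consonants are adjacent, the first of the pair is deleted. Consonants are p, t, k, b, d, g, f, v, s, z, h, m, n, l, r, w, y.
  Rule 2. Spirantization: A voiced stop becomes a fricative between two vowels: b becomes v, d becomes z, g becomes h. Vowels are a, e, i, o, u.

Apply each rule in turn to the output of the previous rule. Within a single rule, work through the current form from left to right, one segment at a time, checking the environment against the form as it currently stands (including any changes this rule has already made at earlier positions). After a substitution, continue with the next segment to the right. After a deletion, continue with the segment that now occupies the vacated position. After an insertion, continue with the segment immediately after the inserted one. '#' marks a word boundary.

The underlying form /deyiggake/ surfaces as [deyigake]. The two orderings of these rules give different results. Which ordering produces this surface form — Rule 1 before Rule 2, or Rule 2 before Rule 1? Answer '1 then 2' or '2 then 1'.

Order 1 then 2:
  1 Geminate Reduction: [deyiggake] → [deyigake]
  2 Spirantization: [deyigake] → [deyihake]
  result: [deyihake]
Order 2 then 1:
  2 Spirantization: no change — [deyiggake]
  1 Geminate Reduction: [deyiggake] → [deyigake]
  result: [deyigake]

2 then 1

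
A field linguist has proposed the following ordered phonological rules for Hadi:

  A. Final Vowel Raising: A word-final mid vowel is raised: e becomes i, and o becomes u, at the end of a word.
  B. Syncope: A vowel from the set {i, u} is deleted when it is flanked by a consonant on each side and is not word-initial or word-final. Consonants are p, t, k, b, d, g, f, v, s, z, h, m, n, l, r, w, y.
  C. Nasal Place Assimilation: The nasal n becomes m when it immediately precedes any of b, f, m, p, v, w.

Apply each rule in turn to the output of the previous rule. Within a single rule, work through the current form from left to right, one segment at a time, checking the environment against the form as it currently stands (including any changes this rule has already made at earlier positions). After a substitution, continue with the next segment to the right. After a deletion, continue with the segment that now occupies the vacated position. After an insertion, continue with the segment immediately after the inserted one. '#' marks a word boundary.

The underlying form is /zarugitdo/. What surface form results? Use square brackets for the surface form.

[zargtdu]

A Final Vowel Raising: [zarugitdo] → [zarugitdu]
B Syncope: [zarugitdu] → [zargtdu]
C Nasal Place Assimilation: no change — [zargtdu]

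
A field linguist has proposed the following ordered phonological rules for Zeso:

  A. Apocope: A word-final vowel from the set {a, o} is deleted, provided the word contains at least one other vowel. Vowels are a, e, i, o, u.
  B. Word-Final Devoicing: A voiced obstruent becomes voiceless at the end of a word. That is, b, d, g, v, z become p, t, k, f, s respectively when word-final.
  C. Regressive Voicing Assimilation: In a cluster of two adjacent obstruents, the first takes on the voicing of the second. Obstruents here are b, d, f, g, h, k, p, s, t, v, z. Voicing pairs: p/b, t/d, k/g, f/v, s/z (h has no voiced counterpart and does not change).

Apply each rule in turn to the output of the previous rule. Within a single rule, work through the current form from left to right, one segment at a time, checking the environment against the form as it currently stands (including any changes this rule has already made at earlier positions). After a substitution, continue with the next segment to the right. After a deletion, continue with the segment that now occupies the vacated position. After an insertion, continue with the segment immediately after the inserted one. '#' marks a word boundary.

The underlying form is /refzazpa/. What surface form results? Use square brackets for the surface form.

A Apocope: [refzazpa] → [refzazp]
B Word-Final Devoicing: no change — [refzazp]
C Regressive Voicing Assimilation: [refzazp] → [revzasp]

[revzasp]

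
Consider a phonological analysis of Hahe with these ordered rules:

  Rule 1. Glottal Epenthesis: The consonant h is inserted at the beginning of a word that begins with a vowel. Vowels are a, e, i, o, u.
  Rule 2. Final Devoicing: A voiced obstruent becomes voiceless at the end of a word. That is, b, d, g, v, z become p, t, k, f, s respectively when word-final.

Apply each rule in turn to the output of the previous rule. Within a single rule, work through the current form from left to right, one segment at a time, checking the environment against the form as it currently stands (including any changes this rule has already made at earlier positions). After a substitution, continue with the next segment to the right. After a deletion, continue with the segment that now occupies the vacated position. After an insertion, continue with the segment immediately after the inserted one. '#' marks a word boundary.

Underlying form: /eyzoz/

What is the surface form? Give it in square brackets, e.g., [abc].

[heyzos]

Rule 1 Glottal Epenthesis: [eyzoz] → [heyzoz]
Rule 2 Final Devoicing: [heyzoz] → [heyzos]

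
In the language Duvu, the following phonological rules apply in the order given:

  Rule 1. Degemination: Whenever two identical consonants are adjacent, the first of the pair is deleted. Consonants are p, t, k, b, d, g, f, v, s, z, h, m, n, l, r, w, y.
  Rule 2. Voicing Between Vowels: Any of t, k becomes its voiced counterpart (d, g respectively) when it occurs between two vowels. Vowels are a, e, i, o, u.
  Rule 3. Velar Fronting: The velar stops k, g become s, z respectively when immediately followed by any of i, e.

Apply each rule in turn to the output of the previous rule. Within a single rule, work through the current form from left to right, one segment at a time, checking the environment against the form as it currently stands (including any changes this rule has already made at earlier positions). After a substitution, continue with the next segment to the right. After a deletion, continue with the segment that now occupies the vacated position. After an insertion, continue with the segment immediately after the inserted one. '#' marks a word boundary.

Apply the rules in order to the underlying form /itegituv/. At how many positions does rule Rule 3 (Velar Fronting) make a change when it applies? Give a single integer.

1

Rule 1 Degemination: no change — [itegituv]
Rule 2 Voicing Between Vowels: [itegituv] → [idegiduv]
Rule 3 Velar Fronting: [idegiduv] → [ideziduv]
Rule Rule 3 changed 1 position(s).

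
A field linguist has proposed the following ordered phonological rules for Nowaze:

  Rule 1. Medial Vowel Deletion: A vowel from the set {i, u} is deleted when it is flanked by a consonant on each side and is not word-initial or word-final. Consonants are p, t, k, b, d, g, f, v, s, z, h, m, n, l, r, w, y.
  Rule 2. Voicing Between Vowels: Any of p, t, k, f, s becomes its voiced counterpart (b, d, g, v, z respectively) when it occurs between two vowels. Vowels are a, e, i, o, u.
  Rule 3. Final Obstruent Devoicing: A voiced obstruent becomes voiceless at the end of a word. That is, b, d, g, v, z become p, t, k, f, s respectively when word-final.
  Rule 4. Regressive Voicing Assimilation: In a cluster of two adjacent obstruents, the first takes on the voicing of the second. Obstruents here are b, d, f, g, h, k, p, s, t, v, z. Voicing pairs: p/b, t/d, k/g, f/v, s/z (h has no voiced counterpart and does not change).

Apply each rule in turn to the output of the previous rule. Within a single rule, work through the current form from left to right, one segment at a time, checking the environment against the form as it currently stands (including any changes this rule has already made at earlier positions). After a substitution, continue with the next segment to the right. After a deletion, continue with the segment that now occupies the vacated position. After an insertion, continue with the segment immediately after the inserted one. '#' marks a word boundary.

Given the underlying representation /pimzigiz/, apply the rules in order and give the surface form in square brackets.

[pmzks]

Rule 1 Medial Vowel Deletion: [pimzigiz] → [pmzgz]
Rule 2 Voicing Between Vowels: no change — [pmzgz]
Rule 3 Final Obstruent Devoicing: [pmzgz] → [pmzgs]
Rule 4 Regressive Voicing Assimilation: [pmzgs] → [pmzks]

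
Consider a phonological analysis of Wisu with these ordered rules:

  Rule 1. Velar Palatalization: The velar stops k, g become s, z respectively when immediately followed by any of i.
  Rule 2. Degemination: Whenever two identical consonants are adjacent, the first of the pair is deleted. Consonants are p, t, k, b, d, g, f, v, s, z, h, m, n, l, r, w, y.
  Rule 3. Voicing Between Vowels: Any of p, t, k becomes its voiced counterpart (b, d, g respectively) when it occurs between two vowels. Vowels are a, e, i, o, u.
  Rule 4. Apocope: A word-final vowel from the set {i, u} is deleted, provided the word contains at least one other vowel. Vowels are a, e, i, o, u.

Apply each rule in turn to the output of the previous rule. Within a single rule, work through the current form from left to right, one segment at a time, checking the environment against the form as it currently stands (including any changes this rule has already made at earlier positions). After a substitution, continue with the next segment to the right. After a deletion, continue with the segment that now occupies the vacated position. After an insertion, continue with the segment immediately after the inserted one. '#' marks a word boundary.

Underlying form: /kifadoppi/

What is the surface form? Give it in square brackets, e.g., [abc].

[sifadob]

Rule 1 Velar Palatalization: [kifadoppi] → [sifadoppi]
Rule 2 Degemination: [sifadoppi] → [sifadopi]
Rule 3 Voicing Between Vowels: [sifadopi] → [sifadobi]
Rule 4 Apocope: [sifadobi] → [sifadob]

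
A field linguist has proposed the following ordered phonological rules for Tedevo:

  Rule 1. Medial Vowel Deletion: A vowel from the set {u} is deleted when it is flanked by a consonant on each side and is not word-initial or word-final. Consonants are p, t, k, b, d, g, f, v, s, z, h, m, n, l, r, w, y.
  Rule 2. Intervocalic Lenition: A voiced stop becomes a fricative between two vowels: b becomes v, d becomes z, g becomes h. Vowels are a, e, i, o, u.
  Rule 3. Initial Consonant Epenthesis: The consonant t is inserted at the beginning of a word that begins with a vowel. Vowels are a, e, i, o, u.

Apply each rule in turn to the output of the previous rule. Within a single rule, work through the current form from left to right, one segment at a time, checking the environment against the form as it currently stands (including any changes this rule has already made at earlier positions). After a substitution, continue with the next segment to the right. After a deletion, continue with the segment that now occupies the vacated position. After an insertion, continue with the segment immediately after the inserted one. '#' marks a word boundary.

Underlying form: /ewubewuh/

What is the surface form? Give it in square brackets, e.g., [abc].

[tewbewh]

Rule 1 Medial Vowel Deletion: [ewubewuh] → [ewbewh]
Rule 2 Intervocalic Lenition: no change — [ewbewh]
Rule 3 Initial Consonant Epenthesis: [ewbewh] → [tewbewh]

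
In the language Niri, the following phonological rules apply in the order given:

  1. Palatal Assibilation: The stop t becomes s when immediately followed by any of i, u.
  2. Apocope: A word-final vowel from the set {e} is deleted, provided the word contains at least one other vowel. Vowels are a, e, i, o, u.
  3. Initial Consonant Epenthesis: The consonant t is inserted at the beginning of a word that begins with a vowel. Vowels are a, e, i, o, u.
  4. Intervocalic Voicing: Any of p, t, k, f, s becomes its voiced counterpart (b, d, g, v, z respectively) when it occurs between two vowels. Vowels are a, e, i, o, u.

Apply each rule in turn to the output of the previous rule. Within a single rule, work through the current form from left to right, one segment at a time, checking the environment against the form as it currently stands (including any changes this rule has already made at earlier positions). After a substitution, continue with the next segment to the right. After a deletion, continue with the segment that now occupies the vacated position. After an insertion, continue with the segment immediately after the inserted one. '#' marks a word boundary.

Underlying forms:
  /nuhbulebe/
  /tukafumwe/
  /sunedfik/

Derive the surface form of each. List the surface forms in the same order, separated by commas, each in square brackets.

[nuhbuleb], [sugavumw], [sunedfik]

/nuhbulebe/:
  1 Palatal Assibilation: no change — [nuhbulebe]
  2 Apocope: [nuhbulebe] → [nuhbuleb]
  3 Initial Consonant Epenthesis: no change — [nuhbuleb]
  4 Intervocalic Voicing: no change — [nuhbuleb]
/tukafumwe/:
  1 Palatal Assibilation: [tukafumwe] → [sukafumwe]
  2 Apocope: [sukafumwe] → [sukafumw]
  3 Initial Consonant Epenthesis: no change — [sukafumw]
  4 Intervocalic Voicing: [sukafumw] → [sugavumw]
/sunedfik/:
  1 Palatal Assibilation: no change — [sunedfik]
  2 Apocope: no change — [sunedfik]
  3 Initial Consonant Epenthesis: no change — [sunedfik]
  4 Intervocalic Voicing: no change — [sunedfik]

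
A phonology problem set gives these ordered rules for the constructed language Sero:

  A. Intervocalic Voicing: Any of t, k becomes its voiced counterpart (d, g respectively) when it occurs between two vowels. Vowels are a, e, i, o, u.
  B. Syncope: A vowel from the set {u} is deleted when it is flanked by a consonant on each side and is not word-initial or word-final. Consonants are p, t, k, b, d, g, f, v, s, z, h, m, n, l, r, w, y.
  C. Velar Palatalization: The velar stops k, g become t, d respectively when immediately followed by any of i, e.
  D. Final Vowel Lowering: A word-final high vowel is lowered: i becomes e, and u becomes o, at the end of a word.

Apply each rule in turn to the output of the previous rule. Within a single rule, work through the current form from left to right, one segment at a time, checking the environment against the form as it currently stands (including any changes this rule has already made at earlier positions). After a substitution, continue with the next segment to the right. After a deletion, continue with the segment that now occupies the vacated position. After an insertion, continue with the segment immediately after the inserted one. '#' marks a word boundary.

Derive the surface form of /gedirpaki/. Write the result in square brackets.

A Intervocalic Voicing: [gedirpaki] → [gedirpagi]
B Syncope: no change — [gedirpagi]
C Velar Palatalization: [gedirpagi] → [dedirpadi]
D Final Vowel Lowering: [dedirpadi] → [dedirpade]

[dedirpade]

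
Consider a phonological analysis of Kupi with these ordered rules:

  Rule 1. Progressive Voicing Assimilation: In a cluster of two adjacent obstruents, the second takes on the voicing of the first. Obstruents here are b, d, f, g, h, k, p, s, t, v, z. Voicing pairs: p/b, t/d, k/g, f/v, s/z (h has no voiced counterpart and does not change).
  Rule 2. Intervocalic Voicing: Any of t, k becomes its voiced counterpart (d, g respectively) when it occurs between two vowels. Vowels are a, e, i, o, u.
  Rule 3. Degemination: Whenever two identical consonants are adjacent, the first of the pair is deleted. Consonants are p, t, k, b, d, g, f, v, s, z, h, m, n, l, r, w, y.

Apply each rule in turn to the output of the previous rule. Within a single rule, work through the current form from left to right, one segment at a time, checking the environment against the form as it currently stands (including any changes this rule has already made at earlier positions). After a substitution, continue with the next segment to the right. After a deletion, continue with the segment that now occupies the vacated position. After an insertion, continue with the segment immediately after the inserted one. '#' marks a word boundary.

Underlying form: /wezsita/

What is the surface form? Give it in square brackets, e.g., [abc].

Rule 1 Progressive Voicing Assimilation: [wezsita] → [wezzita]
Rule 2 Intervocalic Voicing: [wezzita] → [wezzida]
Rule 3 Degemination: [wezzida] → [wezida]

[wezida]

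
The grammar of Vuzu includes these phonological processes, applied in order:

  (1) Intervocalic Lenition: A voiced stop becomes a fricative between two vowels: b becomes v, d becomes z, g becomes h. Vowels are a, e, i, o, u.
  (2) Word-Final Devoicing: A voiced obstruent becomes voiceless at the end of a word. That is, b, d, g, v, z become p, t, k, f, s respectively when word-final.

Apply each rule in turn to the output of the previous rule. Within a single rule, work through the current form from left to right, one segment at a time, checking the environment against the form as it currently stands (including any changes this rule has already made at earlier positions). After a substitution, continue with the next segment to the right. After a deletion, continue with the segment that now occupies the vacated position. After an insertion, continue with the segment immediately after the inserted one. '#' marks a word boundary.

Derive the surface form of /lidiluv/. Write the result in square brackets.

(1) Intervocalic Lenition: [lidiluv] → [liziluv]
(2) Word-Final Devoicing: [liziluv] → [liziluf]

[liziluf]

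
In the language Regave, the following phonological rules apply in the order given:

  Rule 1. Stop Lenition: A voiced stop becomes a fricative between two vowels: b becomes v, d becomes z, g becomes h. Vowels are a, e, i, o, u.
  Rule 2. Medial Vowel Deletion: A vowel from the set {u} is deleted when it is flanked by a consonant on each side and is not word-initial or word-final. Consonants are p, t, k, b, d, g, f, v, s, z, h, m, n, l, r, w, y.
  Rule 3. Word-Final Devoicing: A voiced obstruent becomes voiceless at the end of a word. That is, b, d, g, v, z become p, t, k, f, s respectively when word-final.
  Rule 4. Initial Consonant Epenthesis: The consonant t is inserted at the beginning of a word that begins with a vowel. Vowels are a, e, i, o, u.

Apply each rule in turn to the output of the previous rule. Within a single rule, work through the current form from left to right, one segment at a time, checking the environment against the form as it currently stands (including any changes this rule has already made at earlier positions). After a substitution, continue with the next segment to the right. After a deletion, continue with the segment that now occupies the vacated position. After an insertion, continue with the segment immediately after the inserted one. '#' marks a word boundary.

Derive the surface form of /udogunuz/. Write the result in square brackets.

Rule 1 Stop Lenition: [udogunuz] → [uzohunuz]
Rule 2 Medial Vowel Deletion: [uzohunuz] → [uzohnz]
Rule 3 Word-Final Devoicing: [uzohnz] → [uzohns]
Rule 4 Initial Consonant Epenthesis: [uzohns] → [tuzohns]

[tuzohns]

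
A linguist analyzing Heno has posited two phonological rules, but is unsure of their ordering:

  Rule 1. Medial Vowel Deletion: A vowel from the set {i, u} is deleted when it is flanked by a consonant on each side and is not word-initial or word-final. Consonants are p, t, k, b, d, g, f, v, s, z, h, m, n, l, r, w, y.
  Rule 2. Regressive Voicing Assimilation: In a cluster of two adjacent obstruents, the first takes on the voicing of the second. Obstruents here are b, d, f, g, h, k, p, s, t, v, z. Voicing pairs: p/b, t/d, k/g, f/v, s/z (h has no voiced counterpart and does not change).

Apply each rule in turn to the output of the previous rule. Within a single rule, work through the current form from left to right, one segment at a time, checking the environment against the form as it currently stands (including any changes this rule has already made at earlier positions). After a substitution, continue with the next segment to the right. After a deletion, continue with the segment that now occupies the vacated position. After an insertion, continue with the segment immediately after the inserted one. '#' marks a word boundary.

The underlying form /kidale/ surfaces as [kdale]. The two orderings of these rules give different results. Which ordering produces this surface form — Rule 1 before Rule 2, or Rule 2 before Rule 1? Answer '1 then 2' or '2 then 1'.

2 then 1

Order 1 then 2:
  1 Medial Vowel Deletion: [kidale] → [kdale]
  2 Regressive Voicing Assimilation: [kdale] → [gdale]
  result: [gdale]
Order 2 then 1:
  2 Regressive Voicing Assimilation: no change — [kidale]
  1 Medial Vowel Deletion: [kidale] → [kdale]
  result: [kdale]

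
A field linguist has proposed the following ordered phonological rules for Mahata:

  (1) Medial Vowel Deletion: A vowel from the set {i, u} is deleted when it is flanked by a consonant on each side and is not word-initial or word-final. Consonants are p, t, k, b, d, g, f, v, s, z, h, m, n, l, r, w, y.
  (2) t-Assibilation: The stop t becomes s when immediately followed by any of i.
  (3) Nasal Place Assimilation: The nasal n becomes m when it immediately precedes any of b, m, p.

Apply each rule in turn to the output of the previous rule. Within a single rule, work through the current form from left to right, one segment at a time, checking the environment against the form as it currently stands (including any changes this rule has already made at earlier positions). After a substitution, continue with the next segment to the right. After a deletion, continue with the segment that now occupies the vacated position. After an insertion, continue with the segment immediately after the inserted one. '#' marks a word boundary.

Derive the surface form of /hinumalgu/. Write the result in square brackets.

[hmmalgu]

(1) Medial Vowel Deletion: [hinumalgu] → [hnmalgu]
(2) t-Assibilation: no change — [hnmalgu]
(3) Nasal Place Assimilation: [hnmalgu] → [hmmalgu]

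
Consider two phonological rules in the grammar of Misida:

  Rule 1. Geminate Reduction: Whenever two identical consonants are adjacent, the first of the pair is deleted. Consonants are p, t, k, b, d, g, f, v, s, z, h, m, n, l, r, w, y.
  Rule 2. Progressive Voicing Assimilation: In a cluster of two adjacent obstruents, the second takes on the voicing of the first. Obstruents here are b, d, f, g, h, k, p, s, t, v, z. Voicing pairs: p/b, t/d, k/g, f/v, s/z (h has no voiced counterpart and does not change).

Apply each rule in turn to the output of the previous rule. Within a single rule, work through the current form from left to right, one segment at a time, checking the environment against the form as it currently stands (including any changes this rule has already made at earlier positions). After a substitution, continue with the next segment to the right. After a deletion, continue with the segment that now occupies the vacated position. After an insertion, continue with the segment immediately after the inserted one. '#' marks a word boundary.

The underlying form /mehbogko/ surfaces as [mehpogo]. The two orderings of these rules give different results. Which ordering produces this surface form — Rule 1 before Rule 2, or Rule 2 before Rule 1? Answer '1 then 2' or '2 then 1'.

2 then 1

Order 1 then 2:
  1 Geminate Reduction: no change — [mehbogko]
  2 Progressive Voicing Assimilation: [mehbogko] → [mehpoggo]
  result: [mehpoggo]
Order 2 then 1:
  2 Progressive Voicing Assimilation: [mehbogko] → [mehpoggo]
  1 Geminate Reduction: [mehpoggo] → [mehpogo]
  result: [mehpogo]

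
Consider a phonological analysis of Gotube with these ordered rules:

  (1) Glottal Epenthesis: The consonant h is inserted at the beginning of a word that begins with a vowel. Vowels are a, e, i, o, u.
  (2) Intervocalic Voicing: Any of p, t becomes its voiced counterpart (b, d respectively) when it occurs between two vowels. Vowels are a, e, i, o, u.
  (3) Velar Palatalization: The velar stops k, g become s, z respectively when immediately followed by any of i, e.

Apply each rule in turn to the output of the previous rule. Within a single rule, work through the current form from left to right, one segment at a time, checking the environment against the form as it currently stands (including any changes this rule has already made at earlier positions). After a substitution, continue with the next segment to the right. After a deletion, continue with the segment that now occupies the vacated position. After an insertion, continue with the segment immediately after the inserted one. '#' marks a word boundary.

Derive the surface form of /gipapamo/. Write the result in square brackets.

[zibabamo]

(1) Glottal Epenthesis: no change — [gipapamo]
(2) Intervocalic Voicing: [gipapamo] → [gibabamo]
(3) Velar Palatalization: [gibabamo] → [zibabamo]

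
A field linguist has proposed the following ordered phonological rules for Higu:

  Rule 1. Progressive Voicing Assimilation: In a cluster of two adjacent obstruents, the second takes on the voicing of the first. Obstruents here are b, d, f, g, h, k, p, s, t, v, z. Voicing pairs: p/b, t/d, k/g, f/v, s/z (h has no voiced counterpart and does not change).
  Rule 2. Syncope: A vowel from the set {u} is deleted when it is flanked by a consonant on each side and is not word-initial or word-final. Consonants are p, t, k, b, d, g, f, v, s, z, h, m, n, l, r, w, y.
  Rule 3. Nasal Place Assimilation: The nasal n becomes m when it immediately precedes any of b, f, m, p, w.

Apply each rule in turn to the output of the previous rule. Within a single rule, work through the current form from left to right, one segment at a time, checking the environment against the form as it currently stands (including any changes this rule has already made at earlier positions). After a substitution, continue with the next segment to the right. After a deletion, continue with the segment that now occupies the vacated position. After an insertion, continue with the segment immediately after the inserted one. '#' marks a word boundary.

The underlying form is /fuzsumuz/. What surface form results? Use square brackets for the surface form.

Rule 1 Progressive Voicing Assimilation: [fuzsumuz] → [fuzzumuz]
Rule 2 Syncope: [fuzzumuz] → [fzzmz]
Rule 3 Nasal Place Assimilation: no change — [fzzmz]

[fzzmz]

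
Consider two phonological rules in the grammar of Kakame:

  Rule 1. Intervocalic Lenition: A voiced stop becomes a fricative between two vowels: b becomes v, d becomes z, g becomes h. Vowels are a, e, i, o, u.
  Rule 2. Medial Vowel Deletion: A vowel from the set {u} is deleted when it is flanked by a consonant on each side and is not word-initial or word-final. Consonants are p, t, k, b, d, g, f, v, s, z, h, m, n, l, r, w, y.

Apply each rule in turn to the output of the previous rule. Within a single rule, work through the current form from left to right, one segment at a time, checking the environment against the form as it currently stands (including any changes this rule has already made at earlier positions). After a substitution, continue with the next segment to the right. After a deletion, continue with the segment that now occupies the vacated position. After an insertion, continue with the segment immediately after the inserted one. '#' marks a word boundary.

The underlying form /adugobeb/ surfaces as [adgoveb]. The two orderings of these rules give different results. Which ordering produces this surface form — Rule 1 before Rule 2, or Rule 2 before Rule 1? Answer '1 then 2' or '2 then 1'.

Order 1 then 2:
  1 Intervocalic Lenition: [adugobeb] → [azuhoveb]
  2 Medial Vowel Deletion: [azuhoveb] → [azhoveb]
  result: [azhoveb]
Order 2 then 1:
  2 Medial Vowel Deletion: [adugobeb] → [adgobeb]
  1 Intervocalic Lenition: [adgobeb] → [adgoveb]
  result: [adgoveb]

2 then 1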